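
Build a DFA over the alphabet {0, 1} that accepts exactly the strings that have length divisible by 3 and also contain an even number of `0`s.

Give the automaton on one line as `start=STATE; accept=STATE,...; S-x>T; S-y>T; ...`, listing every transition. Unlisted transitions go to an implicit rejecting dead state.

start=q0; accept=q0; q0-0>q1; q0-1>q2; q1-0>q3; q1-1>q4; q2-0>q4; q2-1>q3; q3-0>q5; q3-1>q0; q4-0>q0; q4-1>q5; q5-0>q2; q5-1>q1

Build one automaton per condition and run them in lockstep. The first has 3 states tracking the input length modulo 3; the second has 2 states tracking the count of `0`s modulo 2. A product state is a pair (one from each), accepting exactly when both do.
A 6-state machine:
        0   1  
>* q0   q1  q2 
   q1   q3  q4 
   q2   q4  q3 
   q3   q5  q0 
   q4   q0  q5 
   q5   q2  q1 
(> = start, * = accepting)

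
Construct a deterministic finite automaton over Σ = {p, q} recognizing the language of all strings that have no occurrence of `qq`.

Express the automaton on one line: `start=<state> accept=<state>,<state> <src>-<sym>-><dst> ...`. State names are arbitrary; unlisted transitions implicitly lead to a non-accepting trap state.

start=s0 accept=s0,s1 s0-p->s0 s0-q->s1 s1-p->s0 s1-q->s2 s2-p->s2 s2-q->s2

This is the complement of 'contains `qq`'. Use the same substring-matching states — s0 through s2 holding how much of `qq` has just been matched — but flip the accepting set: everything except the trap s2 accepts.
        p   q  
>* s0   s0  s1 
 * s1   s0  s2 
   s2   s2  s2 
(> = start, * = accepting)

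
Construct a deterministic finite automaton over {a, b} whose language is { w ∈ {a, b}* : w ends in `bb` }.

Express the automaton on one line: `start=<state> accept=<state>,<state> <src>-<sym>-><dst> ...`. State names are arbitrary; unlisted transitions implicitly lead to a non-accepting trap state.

Let each state record the length of the longest suffix of the input read so far that is also a prefix of `bb`. S1 means the last symbol is `b`; S2 means the last 2 symbols are `bb`. Accept only at S2, where the string currently ends in `bb`.
3 states suffice.
        a   b  
>  S0   S0  S1 
   S1   S0  S2 
 * S2   S0  S2 
(> = start, * = accepting)

start=S0 accept=S2 S0-a->S0 S0-b->S1 S1-a->S0 S1-b->S2 S2-a->S0 S2-b->S2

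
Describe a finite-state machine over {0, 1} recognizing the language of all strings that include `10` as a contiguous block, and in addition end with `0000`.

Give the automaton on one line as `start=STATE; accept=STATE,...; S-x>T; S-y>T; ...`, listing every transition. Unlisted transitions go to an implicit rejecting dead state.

Run two small machines in parallel and take their product. One (3 states) tracks whether and how much of `10` has been seen; the other (5 states) tracks how much of the suffix `0000` has currently been matched. Each combined state is a pair, one component from each; accept when both components accept. Minimizing collapses redundant product states.
6 states suffice.
        0   1  
>  q0   q0  q1 
   q1   q2  q1 
   q2   q3  q1 
   q3   q4  q1 
   q4   q5  q1 
 * q5   q5  q1 
(> = start, * = accepting)

start=q0; accept=q5; q0-0>q0; q0-1>q1; q1-0>q2; q1-1>q1; q2-0>q3; q2-1>q1; q3-0>q4; q3-1>q1; q4-0>q5; q4-1>q1; q5-0>q5; q5-1>q1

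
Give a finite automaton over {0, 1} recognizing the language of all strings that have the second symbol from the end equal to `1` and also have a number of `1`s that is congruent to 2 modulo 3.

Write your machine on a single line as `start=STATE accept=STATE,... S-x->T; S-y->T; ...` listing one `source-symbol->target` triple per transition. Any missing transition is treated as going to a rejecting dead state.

start=A; accept=G,J; A-0->B; A-1->C; B-0->D; B-1->E; C-0->F; C-1->G; D-0->D; D-1->E; E-0->F; E-1->G; F-0->H; F-1->I; G-0->J; G-1->K; H-0->H; H-1->I; I-0->J; I-1->K; J-0->L; J-1->M; K-0->N; K-1->O; L-0->L; L-1->M; M-0->N; M-1->O; N-0->D; N-1->E; O-0->F; O-1->G

Build one automaton per condition and run them in lockstep. The first has 7 states tracking the last 2 symbols read; the second has 3 states tracking the count of `1`s modulo 3. A product state is a pair (one from each), accepting exactly when both do.
With 15 states:
       0  1 
>  A   B  C 
   B   D  E 
   C   F  G 
   D   D  E 
   E   F  G 
   F   H  I 
 * G   J  K 
   H   H  I 
   I   J  K 
 * J   L  M 
   K   N  O 
   L   L  M 
   M   N  O 
   N   D  E 
   O   F  G 
(> = start, * = accepting)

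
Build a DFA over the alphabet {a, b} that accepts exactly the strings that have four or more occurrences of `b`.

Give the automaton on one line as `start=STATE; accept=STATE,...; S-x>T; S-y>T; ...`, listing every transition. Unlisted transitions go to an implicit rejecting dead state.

start=s0; accept=s4,s5; s0-a>s0; s0-b>s1; s1-a>s1; s1-b>s2; s2-a>s2; s2-b>s3; s3-a>s3; s3-b>s4; s4-a>s4; s4-b>s5; s5-a>s5; s5-b>s5

Count `b`s, saturating at 5: states s0 through s4 mean 0 through 4 `b`s seen; s5 means more than 4. Each `b` increments (capped at s5); other symbols loop. Accept from {s4, s5}.
6 states suffice.
        a   b  
>  s0   s0  s1 
   s1   s1  s2 
   s2   s2  s3 
   s3   s3  s4 
 * s4   s4  s5 
 * s5   s5  s5 
(> = start, * = accepting)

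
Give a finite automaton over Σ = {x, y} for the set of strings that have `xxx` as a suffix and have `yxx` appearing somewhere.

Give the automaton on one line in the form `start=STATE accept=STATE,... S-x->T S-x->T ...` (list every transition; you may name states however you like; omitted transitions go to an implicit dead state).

Build one automaton per condition and run them in lockstep. The first has 4 states tracking how much of the suffix `xxx` has currently been matched; the second has 4 states tracking whether and how much of `yxx` has been seen. A product state is a pair (one from each), accepting exactly when both do.
10 states suffice.
       x  y 
>  A   B  C 
   B   D  C 
   C   E  C 
   D   F  C 
   E   G  C 
   F   F  C 
   G   H  I 
 * H   H  I 
   I   J  I 
   J   G  I 
(> = start, * = accepting)

start=A accept=H A-x->B A-y->C B-x->D B-y->C C-x->E C-y->C D-x->F D-y->C E-x->G E-y->C F-x->F F-y->C G-x->H G-y->I H-x->H H-y->I I-x->J I-y->I J-x->G J-y->I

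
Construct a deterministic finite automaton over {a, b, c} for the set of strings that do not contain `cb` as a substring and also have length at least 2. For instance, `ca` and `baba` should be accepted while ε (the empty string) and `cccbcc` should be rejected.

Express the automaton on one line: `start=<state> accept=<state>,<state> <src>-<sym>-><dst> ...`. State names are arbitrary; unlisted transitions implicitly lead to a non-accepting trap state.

start=q0 accept=q3,q4,q6,q7 q0-a->q1 q0-b->q1 q0-c->q2 q1-a->q3 q1-b->q3 q1-c->q4 q2-a->q3 q2-b->q5 q2-c->q4 q3-a->q6 q3-b->q6 q3-c->q7 q4-a->q6 q4-b->q8 q4-c->q7 q5-a->q8 q5-b->q8 q5-c->q8 q6-a->q6 q6-b->q6 q6-c->q7 q7-a->q6 q7-b->q8 q7-c->q7 q8-a->q8 q8-b->q8 q8-c->q8

Handle the two conditions separately and then intersect. The first has 3 states tracking partial matches of the forbidden pattern `cb`; the second has 4 states tracking the input length, saturating at 3. A product state is a pair (one from each), accepting exactly when both do.
A 9-state machine:
        a   b   c  
>  q0   q1  q1  q2 
   q1   q3  q3  q4 
   q2   q3  q5  q4 
 * q3   q6  q6  q7 
 * q4   q6  q8  q7 
   q5   q8  q8  q8 
 * q6   q6  q6  q7 
 * q7   q6  q8  q7 
   q8   q8  q8  q8 
(> = start, * = accepting)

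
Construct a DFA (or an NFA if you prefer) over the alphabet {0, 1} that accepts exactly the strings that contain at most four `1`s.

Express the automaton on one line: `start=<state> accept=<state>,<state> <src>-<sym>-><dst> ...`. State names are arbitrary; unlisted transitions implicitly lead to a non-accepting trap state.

Only the number of `1`s matters, and only up to 5. Make a chain q0 → q1 → q2 → q3 → q4 → q5 advanced by each `1` (with q5 absorbing); every other symbol self-loops. The accepting set is {q0, q1, q2, q3, q4}.
6 states suffice.
        0   1  
>* q0   q0  q1 
 * q1   q1  q2 
 * q2   q2  q3 
 * q3   q3  q4 
 * q4   q4  q5 
   q5   q5  q5 
(> = start, * = accepting)

start=q0 accept=q0,q1,q2,q3,q4 q0-0->q0 q0-1->q1 q1-0->q1 q1-1->q2 q2-0->q2 q2-1->q3 q3-0->q3 q3-1->q4 q4-0->q4 q4-1->q5 q5-0->q5 q5-1->q5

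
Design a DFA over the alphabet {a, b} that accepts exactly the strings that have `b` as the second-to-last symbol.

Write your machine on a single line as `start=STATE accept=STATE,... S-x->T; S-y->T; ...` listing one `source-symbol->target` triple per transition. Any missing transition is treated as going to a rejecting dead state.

start=s0; accept=s5,s6; s0-a->s1; s0-b->s2; s1-a->s3; s1-b->s4; s2-a->s5; s2-b->s6; s3-a->s3; s3-b->s4; s4-a->s5; s4-b->s6; s5-a->s3; s5-b->s4; s6-a->s5; s6-b->s6

Because acceptance depends on a position counted from the end, the machine has to buffer the most recent 2 symbols. Make each state the string of the last up-to-2 symbols read; on input `x` shift the window left and append `x`. Accept when the buffered window has length 2 and begins with `b`.
7 states suffice.
        a   b  
>  s0   s1  s2 
   s1   s3  s4 
   s2   s5  s6 
   s3   s3  s4 
   s4   s5  s6 
 * s5   s3  s4 
 * s6   s5  s6 
(> = start, * = accepting)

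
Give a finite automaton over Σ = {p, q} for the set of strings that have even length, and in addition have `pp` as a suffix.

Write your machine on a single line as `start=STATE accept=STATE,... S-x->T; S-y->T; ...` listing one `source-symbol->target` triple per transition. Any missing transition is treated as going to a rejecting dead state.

Run two small machines in parallel and take their product. The first has 2 states tracking the input length modulo 2; the second has 3 states tracking how much of the suffix `pp` has currently been matched. A product state is a pair (one from each), accepting exactly when both do.
       p  q 
>  A   B  C 
   B   D  A 
   C   E  A 
 * D   F  C 
   E   F  C 
   F   D  A 
(> = start, * = accepting)

start=A; accept=D; A-p->B; A-q->C; B-p->D; B-q->A; C-p->E; C-q->A; D-p->F; D-q->C; E-p->F; E-q->C; F-p->D; F-q->A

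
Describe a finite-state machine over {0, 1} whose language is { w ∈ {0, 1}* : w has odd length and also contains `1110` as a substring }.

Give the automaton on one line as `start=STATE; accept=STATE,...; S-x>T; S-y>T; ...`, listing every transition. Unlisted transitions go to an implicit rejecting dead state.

start=S0; accept=S9; S0-0>S1; S0-1>S2; S1-0>S0; S1-1>S3; S2-0>S0; S2-1>S4; S3-0>S1; S3-1>S5; S4-0>S1; S4-1>S6; S5-0>S0; S5-1>S7; S6-0>S8; S6-1>S7; S7-0>S9; S7-1>S6; S8-0>S9; S8-1>S9; S9-0>S8; S9-1>S8

Build one automaton per condition and run them in lockstep. One (2 states) tracks the input length modulo 2; the other (5 states) tracks whether and how much of `1110` has been seen. Each combined state is a pair, one component from each; accept when both components accept.
        0   1  
>  S0   S1  S2 
   S1   S0  S3 
   S2   S0  S4 
   S3   S1  S5 
   S4   S1  S6 
   S5   S0  S7 
   S6   S8  S7 
   S7   S9  S6 
   S8   S9  S9 
 * S9   S8  S8 
(> = start, * = accepting)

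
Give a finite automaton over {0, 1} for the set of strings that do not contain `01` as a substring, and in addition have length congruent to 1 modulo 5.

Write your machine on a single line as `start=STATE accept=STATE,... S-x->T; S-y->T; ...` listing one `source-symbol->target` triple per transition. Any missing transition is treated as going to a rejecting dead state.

start=q0; accept=q1,q2; q0-0->q1; q0-1->q2; q1-0->q3; q1-1->q4; q2-0->q3; q2-1->q5; q3-0->q6; q3-1->q4; q4-0->q4; q4-1->q4; q5-0->q6; q5-1->q7; q6-0->q8; q6-1->q4; q7-0->q8; q7-1->q9; q8-0->q10; q8-1->q4; q9-0->q10; q9-1->q0; q10-0->q1; q10-1->q4

Build one automaton per condition and run them in lockstep. One (3 states) tracks partial matches of the forbidden pattern `01`; the other (5 states) tracks the input length modulo 5. Each combined state is a pair, one component from each; accept when both components accept. Minimizing collapses redundant product states.
An 11-state machine:
          0    1  
>  q0     q1   q2 
 * q1     q3   q4 
 * q2     q3   q5 
   q3     q6   q4 
   q4     q4   q4 
   q5     q6   q7 
   q6     q8   q4 
   q7     q8   q9 
   q8    q10   q4 
   q9    q10   q0 
   q10    q1   q4 
(> = start, * = accepting)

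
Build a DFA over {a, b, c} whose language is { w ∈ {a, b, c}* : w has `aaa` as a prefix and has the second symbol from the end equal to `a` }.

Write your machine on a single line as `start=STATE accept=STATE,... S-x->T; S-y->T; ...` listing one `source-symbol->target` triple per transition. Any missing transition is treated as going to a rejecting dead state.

start=q0; accept=q4,q5; q0-a->q1; q0-b->q2; q0-c->q2; q1-a->q3; q1-b->q2; q1-c->q2; q2-a->q2; q2-b->q2; q2-c->q2; q3-a->q4; q3-b->q2; q3-c->q2; q4-a->q4; q4-b->q5; q4-c->q5; q5-a->q6; q5-b->q7; q5-c->q7; q6-a->q4; q6-b->q5; q6-c->q5; q7-a->q6; q7-b->q7; q7-c->q7

Build one automaton per condition and run them in lockstep. One (5 states) tracks whether the input so far still matches the prefix `aaa`; the other (13 states) tracks the last 2 symbols read. Each combined state is a pair, one component from each; accept when both components accept. Equivalent product states are then merged.
With 8 states:
        a   b   c  
>  q0   q1  q2  q2 
   q1   q3  q2  q2 
   q2   q2  q2  q2 
   q3   q4  q2  q2 
 * q4   q4  q5  q5 
 * q5   q6  q7  q7 
   q6   q4  q5  q5 
   q7   q6  q7  q7 
(> = start, * = accepting)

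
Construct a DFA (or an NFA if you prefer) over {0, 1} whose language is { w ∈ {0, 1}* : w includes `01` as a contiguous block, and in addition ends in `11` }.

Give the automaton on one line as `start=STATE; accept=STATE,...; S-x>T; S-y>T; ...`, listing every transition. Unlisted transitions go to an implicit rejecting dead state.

start=q0; accept=q6; q0-0>q1; q0-1>q2; q1-0>q1; q1-1>q3; q2-0>q1; q2-1>q4; q3-0>q5; q3-1>q6; q4-0>q1; q4-1>q4; q5-0>q5; q5-1>q3; q6-0>q5; q6-1>q6

Run two small machines in parallel and take their product. One (3 states) tracks whether and how much of `01` has been seen; the other (3 states) tracks how much of the suffix `11` has currently been matched. Each combined state is a pair, one component from each; accept when both components accept.
With 7 states:
        0   1  
>  q0   q1  q2 
   q1   q1  q3 
   q2   q1  q4 
   q3   q5  q6 
   q4   q1  q4 
   q5   q5  q3 
 * q6   q5  q6 
(> = start, * = accepting)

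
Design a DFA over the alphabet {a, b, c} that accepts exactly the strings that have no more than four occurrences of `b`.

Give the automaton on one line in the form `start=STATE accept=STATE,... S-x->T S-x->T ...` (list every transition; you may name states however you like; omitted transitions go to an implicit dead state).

start=s0 accept=s0,s1,s2,s3,s4 s0-a->s0 s0-b->s1 s0-c->s0 s1-a->s1 s1-b->s2 s1-c->s1 s2-a->s2 s2-b->s3 s2-c->s2 s3-a->s3 s3-b->s4 s3-c->s3 s4-a->s4 s4-b->s5 s4-c->s4 s5-a->s5 s5-b->s5 s5-c->s5

Count `b`s, saturating at 5: states s0 through s4 mean 0 through 4 `b`s seen; s5 means more than 4. Each `b` increments (capped at s5); other symbols loop. Accept from {s0, s1, s2, s3, s4}.
With 6 states:
        a   b   c  
>* s0   s0  s1  s0 
 * s1   s1  s2  s1 
 * s2   s2  s3  s2 
 * s3   s3  s4  s3 
 * s4   s4  s5  s4 
   s5   s5  s5  s5 
(> = start, * = accepting)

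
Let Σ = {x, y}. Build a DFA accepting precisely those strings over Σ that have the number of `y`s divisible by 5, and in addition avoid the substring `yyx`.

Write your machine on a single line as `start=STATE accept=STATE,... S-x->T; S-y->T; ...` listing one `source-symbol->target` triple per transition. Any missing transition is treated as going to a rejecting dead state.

start=q0; accept=q0,q12,q19; q0-x->q0; q0-y->q1; q1-x->q2; q1-y->q3; q2-x->q2; q2-y->q4; q3-x->q5; q3-y->q6; q4-x->q7; q4-y->q6; q5-x->q5; q5-y->q8; q6-x->q8; q6-y->q9; q7-x->q7; q7-y->q10; q8-x->q8; q8-y->q11; q9-x->q11; q9-y->q12; q10-x->q13; q10-y->q9; q11-x->q11; q11-y->q14; q12-x->q14; q12-y->q15; q13-x->q13; q13-y->q16; q14-x->q14; q14-y->q17; q15-x->q17; q15-y->q3; q16-x->q18; q16-y->q12; q17-x->q17; q17-y->q5; q18-x->q18; q18-y->q19; q19-x->q0; q19-y->q15

Run two small machines in parallel and take their product. One (5 states) tracks the count of `y`s modulo 5; the other (4 states) tracks partial matches of the forbidden pattern `yyx`. Each combined state is a pair, one component from each; accept when both components accept.
With 20 states:
          x    y  
>* q0     q0   q1 
   q1     q2   q3 
   q2     q2   q4 
   q3     q5   q6 
   q4     q7   q6 
   q5     q5   q8 
   q6     q8   q9 
   q7     q7  q10 
   q8     q8  q11 
   q9    q11  q12 
   q10   q13   q9 
   q11   q11  q14 
 * q12   q14  q15 
   q13   q13  q16 
   q14   q14  q17 
   q15   q17   q3 
   q16   q18  q12 
   q17   q17   q5 
   q18   q18  q19 
 * q19    q0  q15 
(> = start, * = accepting)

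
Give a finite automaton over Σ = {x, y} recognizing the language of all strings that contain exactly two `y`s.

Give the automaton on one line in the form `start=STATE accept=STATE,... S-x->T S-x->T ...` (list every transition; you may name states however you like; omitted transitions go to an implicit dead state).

Count `y`s, saturating at 3: states q0 through q2 mean 0 through 2 `y`s seen; q3 means more than 2. Each `y` increments (capped at q3); other symbols loop. Accept from {q2}.
A 4-state machine:
        x   y  
>  q0   q0  q1 
   q1   q1  q2 
 * q2   q2  q3 
   q3   q3  q3 
(> = start, * = accepting)

start=q0 accept=q2 q0-x->q0 q0-y->q1 q1-x->q1 q1-y->q2 q2-x->q2 q2-y->q3 q3-x->q3 q3-y->q3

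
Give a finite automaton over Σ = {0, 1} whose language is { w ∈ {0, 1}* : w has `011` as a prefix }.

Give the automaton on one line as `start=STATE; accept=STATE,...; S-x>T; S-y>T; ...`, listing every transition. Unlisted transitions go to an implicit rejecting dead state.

start=q0; accept=q3; q0-0>q1; q0-1>q4; q1-0>q4; q1-1>q2; q2-0>q4; q2-1>q3; q3-0>q3; q3-1>q3; q4-0>q4; q4-1>q4

Check the first 3 symbols one by one: q0 through q2 record how many have matched `011` so far; any wrong symbol goes to the dead state q4. After all 3 match we enter the accepting sink q3.
A 5-state machine:
        0   1  
>  q0   q1  q4 
   q1   q4  q2 
   q2   q4  q3 
 * q3   q3  q3 
   q4   q4  q4 
(> = start, * = accepting)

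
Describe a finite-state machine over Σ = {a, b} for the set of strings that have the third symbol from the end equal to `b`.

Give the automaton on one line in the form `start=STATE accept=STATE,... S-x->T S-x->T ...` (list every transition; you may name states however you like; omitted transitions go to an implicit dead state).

start=q0 accept=q11,q12,q13,q14 q0-a->q1 q0-b->q2 q1-a->q3 q1-b->q4 q2-a->q5 q2-b->q6 q3-a->q7 q3-b->q8 q4-a->q9 q4-b->q10 q5-a->q11 q5-b->q12 q6-a->q13 q6-b->q14 q7-a->q7 q7-b->q8 q8-a->q9 q8-b->q10 q9-a->q11 q9-b->q12 q10-a->q13 q10-b->q14 q11-a->q7 q11-b->q8 q12-a->q9 q12-b->q10 q13-a->q11 q13-b->q12 q14-a->q13 q14-b->q14

Because acceptance depends on a position counted from the end, the machine has to buffer the most recent 3 symbols. Make each state the string of the last up-to-3 symbols read; on input `x` shift the window left and append `x`. Accept when the buffered window has length 3 and begins with `b`.
A 15-state machine:
          a    b  
>  q0     q1   q2 
   q1     q3   q4 
   q2     q5   q6 
   q3     q7   q8 
   q4     q9  q10 
   q5    q11  q12 
   q6    q13  q14 
   q7     q7   q8 
   q8     q9  q10 
   q9    q11  q12 
   q10   q13  q14 
 * q11    q7   q8 
 * q12    q9  q10 
 * q13   q11  q12 
 * q14   q13  q14 
(> = start, * = accepting)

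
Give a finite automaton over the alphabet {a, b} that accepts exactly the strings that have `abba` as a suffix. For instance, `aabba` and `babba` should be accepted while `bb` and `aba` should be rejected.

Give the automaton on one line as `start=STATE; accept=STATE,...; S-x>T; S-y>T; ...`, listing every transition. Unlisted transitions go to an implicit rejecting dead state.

Let each state record the length of the longest suffix of the input read so far that is also a prefix of `abba`. s1 means the last symbol is `a`; s2 means the last 2 symbols are `ab`; s3 means the last 3 symbols are `abb`; s4 means the last 4 symbols are `abba`. Accept only at s4, where the string currently ends in `abba`.
With 5 states:
        a   b  
>  s0   s1  s0 
   s1   s1  s2 
   s2   s1  s3 
   s3   s4  s0 
 * s4   s1  s2 
(> = start, * = accepting)

start=s0; accept=s4; s0-a>s1; s0-b>s0; s1-a>s1; s1-b>s2; s2-a>s1; s2-b>s3; s3-a>s4; s3-b>s0; s4-a>s1; s4-b>s2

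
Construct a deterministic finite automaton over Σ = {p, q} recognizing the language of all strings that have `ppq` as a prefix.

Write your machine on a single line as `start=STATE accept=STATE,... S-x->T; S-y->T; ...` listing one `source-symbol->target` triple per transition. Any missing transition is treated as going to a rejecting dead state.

start=s0; accept=s3; s0-p->s1; s0-q->s4; s1-p->s2; s1-q->s4; s2-p->s4; s2-q->s3; s3-p->s3; s3-q->s3; s4-p->s4; s4-q->s4

Check the first 3 symbols one by one: s0 through s2 record how many have matched `ppq` so far; any wrong symbol goes to the dead state s4. After all 3 match we enter the accepting sink s3.
A 5-state machine:
        p   q  
>  s0   s1  s4 
   s1   s2  s4 
   s2   s4  s3 
 * s3   s3  s3 
   s4   s4  s4 
(> = start, * = accepting)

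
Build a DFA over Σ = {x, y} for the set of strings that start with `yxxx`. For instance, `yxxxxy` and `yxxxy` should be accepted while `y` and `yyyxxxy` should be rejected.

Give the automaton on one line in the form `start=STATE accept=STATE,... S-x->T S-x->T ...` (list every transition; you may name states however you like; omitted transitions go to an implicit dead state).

Walk along `yxxx` while the input agrees: from A take `y` to B, and so on. Any deviation drops to the rejecting sink F. Once E is reached the prefix is confirmed and every continuation is accepted.
With 6 states:
       x  y 
>  A   F  B 
   B   C  F 
   C   D  F 
   D   E  F 
 * E   E  E 
   F   F  F 
(> = start, * = accepting)

start=A accept=E A-x->F A-y->B B-x->C B-y->F C-x->D C-y->F D-x->E D-y->F E-x->E E-y->E F-x->F F-y->F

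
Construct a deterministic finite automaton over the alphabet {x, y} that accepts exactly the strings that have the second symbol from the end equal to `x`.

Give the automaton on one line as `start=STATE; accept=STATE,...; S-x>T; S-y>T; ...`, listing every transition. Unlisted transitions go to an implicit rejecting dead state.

A DFA must remember the last 2 symbols (since which symbol is second-to-last isn't known until the input ends). Use one state per possible window of the last ≤2 symbols; accept from those whose window starts with `x`.
A 7-state machine:
       x  y 
>  A   B  C 
   B   D  E 
   C   F  G 
 * D   D  E 
 * E   F  G 
   F   D  E 
   G   F  G 
(> = start, * = accepting)

start=A; accept=D,E; A-x>B; A-y>C; B-x>D; B-y>E; C-x>F; C-y>G; D-x>D; D-y>E; E-x>F; E-y>G; F-x>D; F-y>E; G-x>F; G-y>G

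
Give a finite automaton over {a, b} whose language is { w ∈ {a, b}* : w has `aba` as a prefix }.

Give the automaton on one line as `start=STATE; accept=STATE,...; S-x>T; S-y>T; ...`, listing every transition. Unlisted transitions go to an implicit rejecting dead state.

start=q0; accept=q3; q0-a>q1; q0-b>q4; q1-a>q4; q1-b>q2; q2-a>q3; q2-b>q4; q3-a>q3; q3-b>q3; q4-a>q4; q4-b>q4

Walk along `aba` while the input agrees: from q0 take `a` to q1, and so on. Any deviation drops to the rejecting sink q4. Once q3 is reached the prefix is confirmed and every continuation is accepted.
5 states suffice.
        a   b  
>  q0   q1  q4 
   q1   q4  q2 
   q2   q3  q4 
 * q3   q3  q3 
   q4   q4  q4 
(> = start, * = accepting)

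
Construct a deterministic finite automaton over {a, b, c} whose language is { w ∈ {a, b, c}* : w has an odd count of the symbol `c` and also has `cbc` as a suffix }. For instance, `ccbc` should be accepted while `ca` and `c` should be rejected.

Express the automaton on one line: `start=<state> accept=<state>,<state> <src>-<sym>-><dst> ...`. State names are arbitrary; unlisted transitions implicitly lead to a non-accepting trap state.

Build one automaton per condition and run them in lockstep. The first has 2 states tracking the count of `c`s modulo 2; the second has 4 states tracking how much of the suffix `cbc` has currently been matched. A product state is a pair (one from each), accepting exactly when both do. Equivalent product states are then merged.
A 5-state machine:
        a   b   c  
>  q0   q0  q0  q1 
   q1   q1  q1  q2 
   q2   q0  q3  q1 
   q3   q0  q0  q4 
 * q4   q1  q1  q2 
(> = start, * = accepting)

start=q0 accept=q4 q0-a->q0 q0-b->q0 q0-c->q1 q1-a->q1 q1-b->q1 q1-c->q2 q2-a->q0 q2-b->q3 q2-c->q1 q3-a->q0 q3-b->q0 q3-c->q4 q4-a->q1 q4-b->q1 q4-c->q2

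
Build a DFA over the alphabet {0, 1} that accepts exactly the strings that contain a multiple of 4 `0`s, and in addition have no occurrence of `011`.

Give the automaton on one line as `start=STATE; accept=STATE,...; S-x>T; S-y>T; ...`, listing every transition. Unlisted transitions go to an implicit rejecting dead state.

start=q0; accept=q0,q7,q9; q0-0>q1; q0-1>q0; q1-0>q2; q1-1>q3; q2-0>q4; q2-1>q5; q3-0>q2; q3-1>q6; q4-0>q7; q4-1>q8; q5-0>q4; q5-1>q6; q6-0>q6; q6-1>q6; q7-0>q1; q7-1>q9; q8-0>q7; q8-1>q6; q9-0>q1; q9-1>q6

Handle the two conditions separately and then intersect. The first has 4 states tracking the count of `0`s modulo 4; the second has 4 states tracking partial matches of the forbidden pattern `011`. A product state is a pair (one from each), accepting exactly when both do. Equivalent product states are then merged.
A 10-state machine:
        0   1  
>* q0   q1  q0 
   q1   q2  q3 
   q2   q4  q5 
   q3   q2  q6 
   q4   q7  q8 
   q5   q4  q6 
   q6   q6  q6 
 * q7   q1  q9 
   q8   q7  q6 
 * q9   q1  q6 
(> = start, * = accepting)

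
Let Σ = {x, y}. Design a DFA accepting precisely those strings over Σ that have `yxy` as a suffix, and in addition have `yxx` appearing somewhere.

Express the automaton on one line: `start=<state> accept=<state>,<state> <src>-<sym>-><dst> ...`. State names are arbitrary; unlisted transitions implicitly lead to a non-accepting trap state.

Handle the two conditions separately and then intersect. The first has 4 states tracking how much of the suffix `yxy` has currently been matched; the second has 4 states tracking whether and how much of `yxx` has been seen. A product state is a pair (one from each), accepting exactly when both do.
An 8-state machine:
        x   y  
>  s0   s0  s1 
   s1   s2  s1 
   s2   s3  s4 
   s3   s3  s5 
   s4   s2  s1 
   s5   s6  s5 
   s6   s3  s7 
 * s7   s6  s5 
(> = start, * = accepting)

start=s0 accept=s7 s0-x->s0 s0-y->s1 s1-x->s2 s1-y->s1 s2-x->s3 s2-y->s4 s3-x->s3 s3-y->s5 s4-x->s2 s4-y->s1 s5-x->s6 s5-y->s5 s6-x->s3 s6-y->s7 s7-x->s6 s7-y->s5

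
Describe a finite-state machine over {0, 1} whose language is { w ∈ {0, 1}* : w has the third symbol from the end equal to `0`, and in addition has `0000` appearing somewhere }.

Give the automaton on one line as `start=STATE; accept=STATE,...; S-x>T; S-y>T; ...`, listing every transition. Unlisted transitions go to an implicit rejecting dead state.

Run two small machines in parallel and take their product. The first has 15 states tracking the last 3 symbols read; the second has 5 states tracking whether and how much of `0000` has been seen. A product state is a pair (one from each), accepting exactly when both do.
23 states suffice.
          0    1  
>  S0     S1   S2 
   S1     S3   S4 
   S2     S5   S6 
   S3     S7   S8 
   S4     S9  S10 
   S5    S11  S12 
   S6    S13  S14 
   S7    S15   S8 
   S8     S9  S10 
   S9    S11  S12 
   S10   S13  S14 
   S11    S7   S8 
   S12    S9  S10 
   S13   S11  S12 
   S14   S13  S14 
 * S15   S15  S16 
 * S16   S17  S18 
 * S17   S19  S20 
 * S18   S21  S22 
   S19   S15  S16 
   S20   S17  S18 
   S21   S19  S20 
   S22   S21  S22 
(> = start, * = accepting)

start=S0; accept=S15,S16,S17,S18; S0-0>S1; S0-1>S2; S1-0>S3; S1-1>S4; S2-0>S5; S2-1>S6; S3-0>S7; S3-1>S8; S4-0>S9; S4-1>S10; S5-0>S11; S5-1>S12; S6-0>S13; S6-1>S14; S7-0>S15; S7-1>S8; S8-0>S9; S8-1>S10; S9-0>S11; S9-1>S12; S10-0>S13; S10-1>S14; S11-0>S7; S11-1>S8; S12-0>S9; S12-1>S10; S13-0>S11; S13-1>S12; S14-0>S13; S14-1>S14; S15-0>S15; S15-1>S16; S16-0>S17; S16-1>S18; S17-0>S19; S17-1>S20; S18-0>S21; S18-1>S22; S19-0>S15; S19-1>S16; S20-0>S17; S20-1>S18; S21-0>S19; S21-1>S20; S22-0>S21; S22-1>S22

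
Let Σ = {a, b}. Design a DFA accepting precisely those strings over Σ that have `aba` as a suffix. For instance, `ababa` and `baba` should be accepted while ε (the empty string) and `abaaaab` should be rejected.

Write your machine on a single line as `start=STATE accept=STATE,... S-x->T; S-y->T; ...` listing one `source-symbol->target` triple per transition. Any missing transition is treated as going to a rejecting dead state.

Remember how much of `aba` the current input suffix matches. State q0 means no match yet; q1 means the last symbol is `a`; q2 means the last 2 symbols are `ab`; q3 means the last 3 symbols are `aba`. Only q3 accepts. On a mismatch, fall back to the longest proper suffix that is still a prefix of `aba`.
4 states suffice.
        a   b  
>  q0   q1  q0 
   q1   q1  q2 
   q2   q3  q0 
 * q3   q1  q2 
(> = start, * = accepting)

start=q0; accept=q3; q0-a->q1; q0-b->q0; q1-a->q1; q1-b->q2; q2-a->q3; q2-b->q0; q3-a->q1; q3-b->q2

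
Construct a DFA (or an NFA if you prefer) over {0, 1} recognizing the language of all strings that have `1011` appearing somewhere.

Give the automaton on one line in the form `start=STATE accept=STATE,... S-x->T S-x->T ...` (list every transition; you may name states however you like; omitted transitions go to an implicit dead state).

States S0..S3 record the length of the longest prefix of `1011` that matches the current input suffix. Reaching S4 means `1011` has been seen, and we stay there forever. Accept from S4.
        0   1  
>  S0   S0  S1 
   S1   S2  S1 
   S2   S0  S3 
   S3   S2  S4 
 * S4   S4  S4 
(> = start, * = accepting)

start=S0 accept=S4 S0-0->S0 S0-1->S1 S1-0->S2 S1-1->S1 S2-0->S0 S2-1->S3 S3-0->S2 S3-1->S4 S4-0->S4 S4-1->S4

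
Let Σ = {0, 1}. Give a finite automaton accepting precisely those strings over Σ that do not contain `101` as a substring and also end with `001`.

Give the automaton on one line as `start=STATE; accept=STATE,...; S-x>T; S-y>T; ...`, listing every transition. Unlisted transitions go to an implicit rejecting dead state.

Build one automaton per condition and run them in lockstep. One (4 states) tracks partial matches of the forbidden pattern `101`; the other (4 states) tracks how much of the suffix `001` has currently been matched. Each combined state is a pair, one component from each; accept when both components accept. Minimizing collapses redundant product states.
        0   1  
>  s0   s1  s2 
   s1   s3  s2 
   s2   s4  s2 
   s3   s3  s5 
   s4   s3  s6 
 * s5   s4  s2 
   s6   s6  s6 
(> = start, * = accepting)

start=s0; accept=s5; s0-0>s1; s0-1>s2; s1-0>s3; s1-1>s2; s2-0>s4; s2-1>s2; s3-0>s3; s3-1>s5; s4-0>s3; s4-1>s6; s5-0>s4; s5-1>s2; s6-0>s6; s6-1>s6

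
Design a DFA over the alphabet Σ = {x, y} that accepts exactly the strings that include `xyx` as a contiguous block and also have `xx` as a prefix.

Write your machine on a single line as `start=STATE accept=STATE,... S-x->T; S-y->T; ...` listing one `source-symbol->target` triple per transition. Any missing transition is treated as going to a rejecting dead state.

start=A; accept=I; A-x->B; A-y->C; B-x->D; B-y->E; C-x->F; C-y->C; D-x->D; D-y->G; E-x->H; E-y->C; F-x->F; F-y->E; G-x->I; G-y->J; H-x->H; H-y->H; I-x->I; I-y->I; J-x->D; J-y->J

Run two small machines in parallel and take their product. The first has 4 states tracking whether and how much of `xyx` has been seen; the second has 4 states tracking whether the input so far still matches the prefix `xx`. A product state is a pair (one from each), accepting exactly when both do.
A 10-state machine:
       x  y 
>  A   B  C 
   B   D  E 
   C   F  C 
   D   D  G 
   E   H  C 
   F   F  E 
   G   I  J 
   H   H  H 
 * I   I  I 
   J   D  J 
(> = start, * = accepting)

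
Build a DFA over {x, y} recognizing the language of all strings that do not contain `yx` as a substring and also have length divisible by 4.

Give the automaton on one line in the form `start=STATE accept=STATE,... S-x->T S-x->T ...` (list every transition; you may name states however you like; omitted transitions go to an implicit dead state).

start=s0 accept=s0,s8 s0-x->s1 s0-y->s2 s1-x->s3 s1-y->s4 s2-x->s5 s2-y->s4 s3-x->s6 s3-y->s7 s4-x->s5 s4-y->s7 s5-x->s5 s5-y->s5 s6-x->s0 s6-y->s8 s7-x->s5 s7-y->s8 s8-x->s5 s8-y->s2

Handle the two conditions separately and then intersect. One (3 states) tracks partial matches of the forbidden pattern `yx`; the other (4 states) tracks the input length modulo 4. Each combined state is a pair, one component from each; accept when both components accept. Minimizing collapses redundant product states.
A 9-state machine:
        x   y  
>* s0   s1  s2 
   s1   s3  s4 
   s2   s5  s4 
   s3   s6  s7 
   s4   s5  s7 
   s5   s5  s5 
   s6   s0  s8 
   s7   s5  s8 
 * s8   s5  s2 
(> = start, * = accepting)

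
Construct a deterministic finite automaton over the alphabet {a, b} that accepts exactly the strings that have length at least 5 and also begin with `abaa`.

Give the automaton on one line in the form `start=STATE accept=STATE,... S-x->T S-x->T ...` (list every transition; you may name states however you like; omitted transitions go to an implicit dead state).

start=S0 accept=S6 S0-a->S1 S0-b->S2 S1-a->S2 S1-b->S3 S2-a->S2 S2-b->S2 S3-a->S4 S3-b->S2 S4-a->S5 S4-b->S2 S5-a->S6 S5-b->S6 S6-a->S6 S6-b->S6

Build one automaton per condition and run them in lockstep. One (7 states) tracks the input length, saturating at 6; the other (6 states) tracks whether the input so far still matches the prefix `abaa`. Each combined state is a pair, one component from each; accept when both components accept. After merging equivalent states the machine shrinks.
7 states suffice.
        a   b  
>  S0   S1  S2 
   S1   S2  S3 
   S2   S2  S2 
   S3   S4  S2 
   S4   S5  S2 
   S5   S6  S6 
 * S6   S6  S6 
(> = start, * = accepting)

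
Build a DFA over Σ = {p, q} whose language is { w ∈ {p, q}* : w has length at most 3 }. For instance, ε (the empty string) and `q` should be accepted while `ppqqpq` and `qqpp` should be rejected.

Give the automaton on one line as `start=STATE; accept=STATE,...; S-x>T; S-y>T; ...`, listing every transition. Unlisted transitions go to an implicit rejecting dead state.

We only need to distinguish lengths 0, 1, …, 3, and '>3'. Chain A → B → C → D → E on every symbol, with E looping. Accepting states: {A, B, C, D}.
With 5 states:
       p  q 
>* A   B  B 
 * B   C  C 
 * C   D  D 
 * D   E  E 
   E   E  E 
(> = start, * = accepting)

start=A; accept=A,B,C,D; A-p>B; A-q>B; B-p>C; B-q>C; C-p>D; C-q>D; D-p>E; D-q>E; E-p>E; E-q>E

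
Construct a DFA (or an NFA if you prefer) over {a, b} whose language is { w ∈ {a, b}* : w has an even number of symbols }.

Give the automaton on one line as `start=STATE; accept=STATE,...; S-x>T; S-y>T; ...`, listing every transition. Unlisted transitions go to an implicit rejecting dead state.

Only the length mod 2 matters, so use a 2-cycle: from any state, every input symbol moves to the next state, wrapping s1 back to s0. Mark s0 accepting.
2 states suffice.
        a   b  
>* s0   s1  s1 
   s1   s0  s0 
(> = start, * = accepting)

start=s0; accept=s0; s0-a>s1; s0-b>s1; s1-a>s0; s1-b>s0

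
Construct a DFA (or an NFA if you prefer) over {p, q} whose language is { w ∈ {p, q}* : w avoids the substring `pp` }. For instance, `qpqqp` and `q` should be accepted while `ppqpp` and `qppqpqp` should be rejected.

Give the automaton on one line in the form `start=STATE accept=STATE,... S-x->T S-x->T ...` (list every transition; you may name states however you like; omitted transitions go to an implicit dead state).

start=S0 accept=S0,S1 S0-p->S1 S0-q->S0 S1-p->S2 S1-q->S0 S2-p->S2 S2-q->S2

Track partial matches of the forbidden pattern `pp`. State S2 is a dead state reached once `pp` has occurred; every other state accepts. S0 means no part of `pp` is currently matched.
With 3 states:
        p   q  
>* S0   S1  S0 
 * S1   S2  S0 
   S2   S2  S2 
(> = start, * = accepting)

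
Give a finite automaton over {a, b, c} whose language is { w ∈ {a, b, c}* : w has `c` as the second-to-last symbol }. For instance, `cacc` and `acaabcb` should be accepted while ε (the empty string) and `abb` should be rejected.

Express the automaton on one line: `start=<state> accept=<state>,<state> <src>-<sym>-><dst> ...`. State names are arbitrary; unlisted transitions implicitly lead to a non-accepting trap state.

Because acceptance depends on a position counted from the end, the machine has to buffer the most recent 2 symbols. Make each state the string of the last up-to-2 symbols read; on input `x` shift the window left and append `x`. Accept when the buffered window has length 2 and begins with `c`.
With 13 states:
          a    b    c  
>  S0     S1   S2   S3 
   S1     S4   S5   S6 
   S2     S7   S8   S9 
   S3    S10  S11  S12 
   S4     S4   S5   S6 
   S5     S7   S8   S9 
   S6    S10  S11  S12 
   S7     S4   S5   S6 
   S8     S7   S8   S9 
   S9    S10  S11  S12 
 * S10    S4   S5   S6 
 * S11    S7   S8   S9 
 * S12   S10  S11  S12 
(> = start, * = accepting)

start=S0 accept=S10,S11,S12 S0-a->S1 S0-b->S2 S0-c->S3 S1-a->S4 S1-b->S5 S1-c->S6 S2-a->S7 S2-b->S8 S2-c->S9 S3-a->S10 S3-b->S11 S3-c->S12 S4-a->S4 S4-b->S5 S4-c->S6 S5-a->S7 S5-b->S8 S5-c->S9 S6-a->S10 S6-b->S11 S6-c->S12 S7-a->S4 S7-b->S5 S7-c->S6 S8-a->S7 S8-b->S8 S8-c->S9 S9-a->S10 S9-b->S11 S9-c->S12 S10-a->S4 S10-b->S5 S10-c->S6 S11-a->S7 S11-b->S8 S11-c->S9 S12-a->S10 S12-b->S11 S12-c->S12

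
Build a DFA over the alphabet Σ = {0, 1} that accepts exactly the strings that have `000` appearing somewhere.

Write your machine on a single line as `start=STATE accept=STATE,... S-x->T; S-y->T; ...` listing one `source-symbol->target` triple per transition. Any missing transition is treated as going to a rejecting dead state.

Track how much of `000` has been matched so far: state q0 is no progress, q3 is the absorbing accept state reached once `000` has occurred. Intermediate states record partial matches; on a mismatch, fall back to the longest reusable overlap.
        0   1  
>  q0   q1  q0 
   q1   q2  q0 
   q2   q3  q0 
 * q3   q3  q3 
(> = start, * = accepting)

start=q0; accept=q3; q0-0->q1; q0-1->q0; q1-0->q2; q1-1->q0; q2-0->q3; q2-1->q0; q3-0->q3; q3-1->q3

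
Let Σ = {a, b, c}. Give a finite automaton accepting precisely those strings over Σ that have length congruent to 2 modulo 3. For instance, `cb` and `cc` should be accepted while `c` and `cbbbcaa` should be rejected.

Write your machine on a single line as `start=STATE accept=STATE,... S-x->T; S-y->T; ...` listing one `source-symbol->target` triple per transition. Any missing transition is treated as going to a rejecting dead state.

start=S0; accept=S2; S0-a->S1; S0-b->S1; S0-c->S1; S1-a->S2; S1-b->S2; S1-c->S2; S2-a->S0; S2-b->S0; S2-c->S0

Count input length modulo 3: every symbol advances one step around the cycle S0 → S1 → S2 → S0. Accept at S2.
3 states suffice.
        a   b   c  
>  S0   S1  S1  S1 
   S1   S2  S2  S2 
 * S2   S0  S0  S0 
(> = start, * = accepting)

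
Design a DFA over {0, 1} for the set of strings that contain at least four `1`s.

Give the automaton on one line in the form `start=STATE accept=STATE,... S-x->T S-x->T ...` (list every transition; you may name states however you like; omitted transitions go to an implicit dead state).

Only the number of `1`s matters, and only up to 5. Make a chain A → B → C → D → E → F advanced by each `1` (with F absorbing); every other symbol self-loops. The accepting set is {E, F}.
A 6-state machine:
       0  1 
>  A   A  B 
   B   B  C 
   C   C  D 
   D   D  E 
 * E   E  F 
 * F   F  F 
(> = start, * = accepting)

start=A accept=E,F A-0->A A-1->B B-0->B B-1->C C-0->C C-1->D D-0->D D-1->E E-0->E E-1->F F-0->F F-1->F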